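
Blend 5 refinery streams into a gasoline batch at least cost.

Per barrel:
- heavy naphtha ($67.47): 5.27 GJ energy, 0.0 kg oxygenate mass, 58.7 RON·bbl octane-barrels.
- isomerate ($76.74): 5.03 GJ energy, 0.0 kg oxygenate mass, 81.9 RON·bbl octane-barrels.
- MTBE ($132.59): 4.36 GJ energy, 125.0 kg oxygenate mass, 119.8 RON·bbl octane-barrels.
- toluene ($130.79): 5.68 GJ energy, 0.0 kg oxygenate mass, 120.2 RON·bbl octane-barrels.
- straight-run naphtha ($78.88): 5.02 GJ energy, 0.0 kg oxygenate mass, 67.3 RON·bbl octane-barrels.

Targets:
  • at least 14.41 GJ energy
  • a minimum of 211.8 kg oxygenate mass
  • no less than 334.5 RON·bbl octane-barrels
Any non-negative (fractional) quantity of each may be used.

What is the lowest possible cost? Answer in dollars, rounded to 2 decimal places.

Let x1 = barrels of heavy naphtha, x2 = barrels of isomerate, x3 = barrels of MTBE, x4 = barrels of toluene, x5 = barrels of straight-run naphtha.
Minimize 67.47x1 + 76.74x2 + 132.59x3 + 130.79x4 + 78.88x5 with:
  5.27x1 + 5.03x2 + 4.36x3 + 5.68x4 + 5.02x5 ≥ 14.41   (energy)
  125x3 ≥ 211.8   (oxygenate mass)
  58.7x1 + 81.9x2 + 119.8x3 + 120.2x4 + 67.3x5 ≥ 334.5   (octane-barrels)
  x1, x2, x3, x4, x5 ≥ 0.
The minimum-cost mix takes nothing from heavy naphtha, toluene, straight-run naphtha — only isomerate, MTBE. There the oxygenate mass and octane-barrels constraints are tight.
Solving gives x2 = 1.60575, x3 = 1.6944.
Cost = 76.74·1.60575 + 132.59·1.6944 = 347.8858.

$347.89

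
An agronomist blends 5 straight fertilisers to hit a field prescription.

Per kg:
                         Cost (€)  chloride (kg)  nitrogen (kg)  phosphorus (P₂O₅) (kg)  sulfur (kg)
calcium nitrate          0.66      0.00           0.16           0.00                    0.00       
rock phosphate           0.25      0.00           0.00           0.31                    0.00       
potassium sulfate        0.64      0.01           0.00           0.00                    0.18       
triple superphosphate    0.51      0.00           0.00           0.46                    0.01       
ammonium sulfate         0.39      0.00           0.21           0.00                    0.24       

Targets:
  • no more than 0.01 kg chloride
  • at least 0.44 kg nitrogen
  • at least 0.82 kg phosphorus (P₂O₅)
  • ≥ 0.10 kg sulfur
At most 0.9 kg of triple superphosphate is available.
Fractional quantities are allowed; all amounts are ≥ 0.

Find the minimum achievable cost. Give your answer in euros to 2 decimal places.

Set it up as a linear program. Let x1 = kg of calcium nitrate, x2 = kg of rock phosphate, x3 = kg of potassium sulfate, x4 = kg of triple superphosphate, x5 = kg of ammonium sulfate.
Minimize 0.66x1 + 0.25x2 + 0.64x3 + 0.51x4 + 0.39x5 with:
  0.01x3 ≤ 0.01   (chloride)
  0.16x1 + 0.21x5 ≥ 0.44   (nitrogen)
  0.31x2 + 0.46x4 ≥ 0.82   (phosphorus (P₂O₅))
  0.18x3 + 0.01x4 + 0.24x5 ≥ 0.1   (sulfur)
  x4 ≤ 0.9
  x1, x2, x3, x4, x5 ≥ 0.
The optimal basis is {rock phosphate, ammonium sulfate}; calcium nitrate, potassium sulfate, triple superphosphate drop out. The nitrogen and phosphorus (P₂O₅) requirements are met with equality.
So rock phosphate = 2.645 kg, ammonium sulfate = 2.095 kg.
Hence cost = 0.25·2.645 + 0.39·2.095 = €1.4783.

€1.48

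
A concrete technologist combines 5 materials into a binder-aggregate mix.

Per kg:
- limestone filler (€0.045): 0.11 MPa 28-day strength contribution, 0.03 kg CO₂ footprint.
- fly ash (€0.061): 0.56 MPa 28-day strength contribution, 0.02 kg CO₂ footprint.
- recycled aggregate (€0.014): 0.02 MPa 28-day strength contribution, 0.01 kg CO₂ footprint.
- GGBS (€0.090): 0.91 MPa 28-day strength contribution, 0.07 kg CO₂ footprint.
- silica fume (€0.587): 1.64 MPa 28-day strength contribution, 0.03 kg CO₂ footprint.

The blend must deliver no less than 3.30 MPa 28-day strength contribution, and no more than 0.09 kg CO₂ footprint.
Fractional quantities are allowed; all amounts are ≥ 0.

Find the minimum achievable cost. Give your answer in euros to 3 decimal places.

Let x1 = kg of limestone filler, x2 = kg of fly ash, x3 = kg of recycled aggregate, x4 = kg of GGBS, x5 = kg of silica fume.
Minimize 0.045x1 + 0.061x2 + 0.014x3 + 0.09x4 + 0.587x5 with:
  0.11x1 + 0.56x2 + 0.02x3 + 0.91x4 + 1.64x5 ≥ 3.3   (28-day strength contribution)
  0.03x1 + 0.02x2 + 0.01x3 + 0.07x4 + 0.03x5 ≤ 0.09   (CO₂ footprint)
  x1, x2, x3, x4, x5 ≥ 0.
The minimum-cost mix takes nothing from limestone filler, recycled aggregate, GGBS — only fly ash, silica fume. Binding constraints: 28-day strength contribution and CO₂ footprint.
That vertex is x2 = 3.037, x5 = 0.975.
Total cost: 0.061·3.037 + 0.587·0.975 = 0.75758.

€0.758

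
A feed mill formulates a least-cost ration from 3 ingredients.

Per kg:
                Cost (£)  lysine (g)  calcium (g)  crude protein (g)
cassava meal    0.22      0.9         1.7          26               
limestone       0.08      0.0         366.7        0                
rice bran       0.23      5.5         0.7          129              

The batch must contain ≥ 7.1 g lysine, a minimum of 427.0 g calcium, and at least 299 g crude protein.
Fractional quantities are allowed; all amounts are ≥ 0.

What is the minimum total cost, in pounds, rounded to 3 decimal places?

Set it up as a linear program. Let x1 = kg of cassava meal, x2 = kg of limestone, x3 = kg of rice bran.
Minimise 0.22x1 + 0.08x2 + 0.23x3 with:
  0.9x1 + 5.5x3 ≥ 7.1   (lysine)
  1.7x1 + 366.7x2 + 0.7x3 ≥ 427   (calcium)
  26x1 + 129x3 ≥ 299   (crude protein)
  x1, x2, x3 ≥ 0.
The minimum-cost mix takes nothing from cassava meal — only limestone, rice bran. There the calcium and crude protein constraints are tight.
So limestone = 1.16 kg, rice bran = 2.318 kg.
Objective = 0.08·1.16 + 0.23·2.318 = 0.62594.

£0.626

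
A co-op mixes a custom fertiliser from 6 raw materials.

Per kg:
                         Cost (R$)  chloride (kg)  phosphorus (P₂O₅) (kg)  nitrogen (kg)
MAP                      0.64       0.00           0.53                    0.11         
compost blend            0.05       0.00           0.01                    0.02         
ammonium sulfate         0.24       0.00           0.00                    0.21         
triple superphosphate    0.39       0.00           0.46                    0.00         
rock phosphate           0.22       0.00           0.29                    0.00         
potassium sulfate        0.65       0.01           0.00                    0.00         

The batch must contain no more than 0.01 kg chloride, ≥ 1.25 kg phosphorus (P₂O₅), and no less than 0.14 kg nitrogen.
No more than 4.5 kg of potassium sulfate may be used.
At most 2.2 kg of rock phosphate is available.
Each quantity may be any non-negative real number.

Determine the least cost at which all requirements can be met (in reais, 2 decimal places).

Set it up as a linear program. Let x1 = kg of MAP, x2 = kg of compost blend, x3 = kg of ammonium sulfate, x4 = kg of triple superphosphate, x5 = kg of rock phosphate, x6 = kg of potassium sulfate.
min 0.64x1 + 0.05x2 + 0.24x3 + 0.39x4 + 0.22x5 + 0.65x6 subject to:
  0.01x6 ≤ 0.01   (chloride)
  0.53x1 + 0.01x2 + 0.46x4 + 0.29x5 ≥ 1.25   (phosphorus (P₂O₅))
  0.11x1 + 0.02x2 + 0.21x3 ≥ 0.14   (nitrogen)
  x6 ≤ 4.5
  x5 ≤ 2.2
  x1, x2, x3, x4, x5, x6 ≥ 0.
The optimal basis is {ammonium sulfate, triple superphosphate, rock phosphate}; MAP, compost blend, potassium sulfate drop out. There the phosphorus (P₂O₅), nitrogen, the rock phosphate cap constraints are tight.
That vertex is x3 = 0.6667, x4 = 1.33, x5 = 2.2.
Objective = 0.24·0.6667 + 0.39·1.33 + 0.22·2.2 = 1.1627.

R$1.16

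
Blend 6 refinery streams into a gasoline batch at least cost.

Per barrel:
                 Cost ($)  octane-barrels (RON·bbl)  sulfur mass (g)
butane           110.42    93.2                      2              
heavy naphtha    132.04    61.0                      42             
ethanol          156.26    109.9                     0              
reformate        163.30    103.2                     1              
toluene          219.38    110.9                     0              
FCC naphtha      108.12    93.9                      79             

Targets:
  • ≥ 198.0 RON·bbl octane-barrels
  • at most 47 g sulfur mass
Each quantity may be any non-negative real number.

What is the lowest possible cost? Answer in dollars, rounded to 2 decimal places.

$232.85

This is a linear program. Let x1 = barrels of butane, x2 = barrels of heavy naphtha, x3 = barrels of ethanol, x4 = barrels of reformate, x5 = barrels of toluene, x6 = barrels of FCC naphtha.
Minimize 110.42x1 + 132.04x2 + 156.26x3 + 163.3x4 + 219.38x5 + 108.12x6 with:
  93.2x1 + 61x2 + 109.9x3 + 103.2x4 + 110.9x5 + 93.9x6 ≥ 198   (octane-barrels)
  2x1 + 42x2 + 1x4 + 79x6 ≤ 47   (sulfur mass)
  x1, x2, x3, x4, x5, x6 ≥ 0.
At the optimum only butane, FCC naphtha are positive (heavy naphtha, ethanol, reformate, toluene = 0). Binding constraints: octane-barrels and sulfur mass.
Solving gives x1 = 1.565, x6 = 0.5553.
Objective = 110.42·1.565 + 108.12·0.5553 = 232.8463.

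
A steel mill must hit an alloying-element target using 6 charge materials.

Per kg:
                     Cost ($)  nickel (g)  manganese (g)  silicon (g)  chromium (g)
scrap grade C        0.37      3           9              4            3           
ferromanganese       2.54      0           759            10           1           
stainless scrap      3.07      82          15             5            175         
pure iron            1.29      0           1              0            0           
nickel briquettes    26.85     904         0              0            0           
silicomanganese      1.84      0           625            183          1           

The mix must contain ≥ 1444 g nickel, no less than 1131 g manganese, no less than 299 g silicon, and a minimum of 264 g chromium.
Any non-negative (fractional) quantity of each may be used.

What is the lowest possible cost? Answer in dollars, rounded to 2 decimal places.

$47.10

Let x1 = kg of scrap grade C, x2 = kg of ferromanganese, x3 = kg of stainless scrap, x4 = kg of pure iron, x5 = kg of nickel briquettes, x6 = kg of silicomanganese.
min 0.37x1 + 2.54x2 + 3.07x3 + 1.29x4 + 26.85x5 + 1.84x6 subject to:
  3x1 + 82x3 + 904x5 ≥ 1444   (nickel)
  9x1 + 759x2 + 15x3 + 1x4 + 625x6 ≥ 1131   (manganese)
  4x1 + 10x2 + 5x3 + 183x6 ≥ 299   (silicon)
  3x1 + 1x2 + 175x3 + 1x6 ≥ 264   (chromium)
  x1, x2, x3, x4, x5, x6 ≥ 0.
The minimum-cost mix takes nothing from scrap grade C, ferromanganese, pure iron — only stainless scrap, nickel briquettes, silicomanganese. Binding constraints: nickel, manganese, chromium.
Solving gives x3 = 1.4984, x5 = 1.4614, x6 = 1.7736.
Objective = 3.07·1.4984 + 26.85·1.4614 + 1.84·1.7736 = 47.1021.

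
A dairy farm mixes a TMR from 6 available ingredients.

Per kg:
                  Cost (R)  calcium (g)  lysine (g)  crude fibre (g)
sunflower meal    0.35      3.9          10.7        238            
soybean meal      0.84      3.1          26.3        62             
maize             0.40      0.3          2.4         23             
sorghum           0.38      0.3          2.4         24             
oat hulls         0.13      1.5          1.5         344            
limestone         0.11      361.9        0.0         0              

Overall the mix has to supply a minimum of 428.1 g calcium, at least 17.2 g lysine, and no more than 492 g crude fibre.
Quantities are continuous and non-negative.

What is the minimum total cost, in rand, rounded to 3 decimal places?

Let x1 = kg of sunflower meal, x2 = kg of soybean meal, x3 = kg of maize, x4 = kg of sorghum, x5 = kg of oat hulls, x6 = kg of limestone.
min 0.35x1 + 0.84x2 + 0.4x3 + 0.38x4 + 0.13x5 + 0.11x6 s.t.:
  3.9x1 + 3.1x2 + 0.3x3 + 0.3x4 + 1.5x5 + 361.9x6 ≥ 428.1   (calcium)
  10.7x1 + 26.3x2 + 2.4x3 + 2.4x4 + 1.5x5 ≥ 17.2   (lysine)
  238x1 + 62x2 + 23x3 + 24x4 + 344x5 ≤ 492   (crude fibre)
  x1, x2, x3, x4, x5, x6 ≥ 0.
The optimal basis is {soybean meal, limestone}; sunflower meal, maize, sorghum, oat hulls drop out. Binding constraints: calcium and lysine.
Solving gives x2 = 0.654, x6 = 1.177.
Objective = 0.84·0.654 + 0.11·1.177 = 0.67883.

R0.679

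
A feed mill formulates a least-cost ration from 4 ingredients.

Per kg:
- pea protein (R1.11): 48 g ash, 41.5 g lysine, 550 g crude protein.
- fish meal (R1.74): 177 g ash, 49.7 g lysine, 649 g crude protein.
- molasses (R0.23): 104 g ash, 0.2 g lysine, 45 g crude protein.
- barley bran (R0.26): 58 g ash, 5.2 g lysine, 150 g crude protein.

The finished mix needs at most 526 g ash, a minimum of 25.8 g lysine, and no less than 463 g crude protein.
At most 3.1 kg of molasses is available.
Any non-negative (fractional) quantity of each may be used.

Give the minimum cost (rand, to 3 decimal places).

Set it up as a linear program. Let x1 = kg of pea protein, x2 = kg of fish meal, x3 = kg of molasses, x4 = kg of barley bran.
min 1.11x1 + 1.74x2 + 0.23x3 + 0.26x4 with:
  48x1 + 177x2 + 104x3 + 58x4 ≤ 526   (ash)
  41.5x1 + 49.7x2 + 0.2x3 + 5.2x4 ≥ 25.8   (lysine)
  550x1 + 649x2 + 45x3 + 150x4 ≥ 463   (crude protein)
  x3 ≤ 3.1
  x1, x2, x3, x4 ≥ 0.
The optimal basis is {pea protein, barley bran}; fish meal, molasses drop out. There the lysine and crude protein constraints are tight.
Solving gives x1 = 0.4346, x4 = 1.493.
Objective = 1.11·0.4346 + 0.26·1.493 = 0.87059.

R0.871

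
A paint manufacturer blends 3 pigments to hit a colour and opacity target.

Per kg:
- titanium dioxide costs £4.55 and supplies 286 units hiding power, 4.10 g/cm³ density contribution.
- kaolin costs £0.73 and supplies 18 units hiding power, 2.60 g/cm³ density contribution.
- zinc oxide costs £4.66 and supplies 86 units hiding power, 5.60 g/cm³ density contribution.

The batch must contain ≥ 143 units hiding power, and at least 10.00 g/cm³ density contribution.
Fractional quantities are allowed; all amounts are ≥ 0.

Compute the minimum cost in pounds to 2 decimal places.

£3.78

Let x1 = kg of titanium dioxide, x2 = kg of kaolin, x3 = kg of zinc oxide.
Minimize 4.55x1 + 0.73x2 + 4.66x3 with:
  286x1 + 18x2 + 86x3 ≥ 143   (hiding power)
  4.1x1 + 2.6x2 + 5.6x3 ≥ 10   (density contribution)
  x1, x2, x3 ≥ 0.
The optimal basis is {titanium dioxide, kaolin}; zinc oxide drops out. Binding constraints: hiding power and density contribution.
Optimal quantities: titanium dioxide = 0.2864 kg, kaolin = 3.395 kg.
Cost = 4.55·0.2864 + 0.73·3.395 = 3.7815.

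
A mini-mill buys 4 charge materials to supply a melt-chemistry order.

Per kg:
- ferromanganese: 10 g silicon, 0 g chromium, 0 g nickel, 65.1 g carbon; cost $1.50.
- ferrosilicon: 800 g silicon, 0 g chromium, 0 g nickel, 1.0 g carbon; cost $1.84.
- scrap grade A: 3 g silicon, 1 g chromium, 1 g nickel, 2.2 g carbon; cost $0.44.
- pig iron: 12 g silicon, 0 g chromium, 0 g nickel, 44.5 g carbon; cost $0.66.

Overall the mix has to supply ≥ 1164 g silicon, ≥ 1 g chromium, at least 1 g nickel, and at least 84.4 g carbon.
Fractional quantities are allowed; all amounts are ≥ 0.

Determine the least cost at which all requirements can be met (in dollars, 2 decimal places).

$4.26

This is a linear program. Let x1 = kg of ferromanganese, x2 = kg of ferrosilicon, x3 = kg of scrap grade A, x4 = kg of pig iron.
min 1.5x1 + 1.84x2 + 0.44x3 + 0.66x4 with:
  10x1 + 800x2 + 3x3 + 12x4 ≥ 1164   (silicon)
  1x3 ≥ 1   (chromium)
  1x3 ≥ 1   (nickel)
  65.1x1 + 1x2 + 2.2x3 + 44.5x4 ≥ 84.4   (carbon)
  x1, x2, x3, x4 ≥ 0.
At the optimum only ferrosilicon, scrap grade A, pig iron are positive (ferromanganese = 0). The silicon, chromium, nickel, carbon requirements are met with equality.
Solving gives x2 = 1.424, x3 = 1, x4 = 1.815.
Hence cost = 1.84·1.424 + 0.44·1 + 0.66·1.815 = $4.2581.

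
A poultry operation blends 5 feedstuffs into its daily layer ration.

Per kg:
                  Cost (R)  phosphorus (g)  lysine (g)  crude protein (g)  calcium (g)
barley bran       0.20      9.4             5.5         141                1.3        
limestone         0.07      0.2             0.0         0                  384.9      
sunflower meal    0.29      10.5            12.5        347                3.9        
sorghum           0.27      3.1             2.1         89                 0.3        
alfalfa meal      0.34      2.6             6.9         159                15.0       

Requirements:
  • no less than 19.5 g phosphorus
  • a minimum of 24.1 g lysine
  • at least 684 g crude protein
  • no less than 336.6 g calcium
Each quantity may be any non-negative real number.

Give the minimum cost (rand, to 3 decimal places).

R0.631

Let x1 = kg of barley bran, x2 = kg of limestone, x3 = kg of sunflower meal, x4 = kg of sorghum, x5 = kg of alfalfa meal.
min 0.2x1 + 0.07x2 + 0.29x3 + 0.27x4 + 0.34x5 subject to:
  9.4x1 + 0.2x2 + 10.5x3 + 3.1x4 + 2.6x5 ≥ 19.5   (phosphorus)
  5.5x1 + 12.5x3 + 2.1x4 + 6.9x5 ≥ 24.1   (lysine)
  141x1 + 347x3 + 89x4 + 159x5 ≥ 684   (crude protein)
  1.3x1 + 384.9x2 + 3.9x3 + 0.3x4 + 15x5 ≥ 336.6   (calcium)
  x1, x2, x3, x4, x5 ≥ 0.
The cheapest feasible vertex uses only limestone, sunflower meal; barley bran, sorghum, alfalfa meal are not used. There the crude protein and calcium constraints are tight.
Solving gives x2 = 0.8545, x3 = 1.971.
Cost = 0.07·0.8545 + 0.29·1.971 = 0.63141.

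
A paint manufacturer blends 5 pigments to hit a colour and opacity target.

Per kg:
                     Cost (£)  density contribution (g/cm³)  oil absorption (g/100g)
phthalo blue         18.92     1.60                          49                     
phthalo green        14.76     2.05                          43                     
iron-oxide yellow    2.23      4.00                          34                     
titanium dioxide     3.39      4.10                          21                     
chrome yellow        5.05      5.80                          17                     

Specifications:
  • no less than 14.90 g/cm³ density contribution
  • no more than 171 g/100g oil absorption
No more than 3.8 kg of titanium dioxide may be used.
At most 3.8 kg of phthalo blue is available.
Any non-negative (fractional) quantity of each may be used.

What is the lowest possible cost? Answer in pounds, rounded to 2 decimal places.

£8.31

Let x1 = kg of phthalo blue, x2 = kg of phthalo green, x3 = kg of iron-oxide yellow, x4 = kg of titanium dioxide, x5 = kg of chrome yellow.
Minimize 18.92x1 + 14.76x2 + 2.23x3 + 3.39x4 + 5.05x5 subject to:
  1.6x1 + 2.05x2 + 4x3 + 4.1x4 + 5.8x5 ≥ 14.9   (density contribution)
  49x1 + 43x2 + 34x3 + 21x4 + 17x5 ≤ 171   (oil absorption)
  x4 ≤ 3.8
  x1 ≤ 3.8
  x1, x2, x3, x4, x5 ≥ 0.
The cheapest feasible vertex uses only iron-oxide yellow; phthalo blue, phthalo green, titanium dioxide, chrome yellow are not used. The density contribution requirement is met with equality.
Solving gives x3 = 3.725.
Cost = 2.23·3.725 = 8.3068.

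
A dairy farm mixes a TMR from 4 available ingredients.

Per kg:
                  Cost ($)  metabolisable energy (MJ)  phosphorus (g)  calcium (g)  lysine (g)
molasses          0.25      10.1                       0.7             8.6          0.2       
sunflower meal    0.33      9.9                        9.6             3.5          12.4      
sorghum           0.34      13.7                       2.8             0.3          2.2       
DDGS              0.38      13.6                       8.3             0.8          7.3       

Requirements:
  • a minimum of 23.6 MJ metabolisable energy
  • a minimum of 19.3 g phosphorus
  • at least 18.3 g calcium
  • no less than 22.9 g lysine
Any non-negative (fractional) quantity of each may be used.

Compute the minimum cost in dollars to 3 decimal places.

$0.968

Treat it as an LP. Let x1 = kg of molasses, x2 = kg of sunflower meal, x3 = kg of sorghum, x4 = kg of DDGS.
Minimize 0.25x1 + 0.33x2 + 0.34x3 + 0.38x4 with:
  10.1x1 + 9.9x2 + 13.7x3 + 13.6x4 ≥ 23.6   (metabolisable energy)
  0.7x1 + 9.6x2 + 2.8x3 + 8.3x4 ≥ 19.3   (phosphorus)
  8.6x1 + 3.5x2 + 0.3x3 + 0.8x4 ≥ 18.3   (calcium)
  0.2x1 + 12.4x2 + 2.2x3 + 7.3x4 ≥ 22.9   (lysine)
  x1, x2, x3, x4 ≥ 0.
The optimal basis is {molasses, sunflower meal}; sorghum, DDGS drop out. There the phosphorus and calcium constraints are tight.
That vertex is x1 = 1.35, x2 = 1.912.
Objective = 0.25·1.35 + 0.33·1.912 = 0.96846.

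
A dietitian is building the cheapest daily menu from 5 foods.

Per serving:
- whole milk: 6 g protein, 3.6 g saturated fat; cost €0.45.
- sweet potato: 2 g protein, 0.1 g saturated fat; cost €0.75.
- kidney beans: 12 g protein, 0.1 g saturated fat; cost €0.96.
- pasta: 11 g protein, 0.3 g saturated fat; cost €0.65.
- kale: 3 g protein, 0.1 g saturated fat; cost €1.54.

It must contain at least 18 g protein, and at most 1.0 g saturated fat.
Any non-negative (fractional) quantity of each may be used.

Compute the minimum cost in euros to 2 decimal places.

This is a linear program. Let x1 = servings of whole milk, x2 = servings of sweet potato, x3 = servings of kidney beans, x4 = servings of pasta, x5 = servings of kale.
min 0.45x1 + 0.75x2 + 0.96x3 + 0.65x4 + 1.54x5 with:
  6x1 + 2x2 + 12x3 + 11x4 + 3x5 ≥ 18   (protein)
  3.6x1 + 0.1x2 + 0.1x3 + 0.3x4 + 0.1x5 ≤ 1   (saturated fat)
  x1, x2, x3, x4, x5 ≥ 0.
At the optimum only pasta is positive (whole milk, sweet potato, kidney beans, kale = 0). There the protein constraint is tight.
That vertex is x4 = 1.636.
Total cost: 0.65·1.636 = 1.0634.

€1.06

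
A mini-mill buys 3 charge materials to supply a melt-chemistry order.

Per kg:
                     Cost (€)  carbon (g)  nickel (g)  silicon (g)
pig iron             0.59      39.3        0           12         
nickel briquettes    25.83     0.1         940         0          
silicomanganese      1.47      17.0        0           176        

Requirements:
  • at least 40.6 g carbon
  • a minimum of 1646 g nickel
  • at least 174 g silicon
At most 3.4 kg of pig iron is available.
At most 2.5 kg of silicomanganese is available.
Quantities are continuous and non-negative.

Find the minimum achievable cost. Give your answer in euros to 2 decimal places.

Let x1 = kg of pig iron, x2 = kg of nickel briquettes, x3 = kg of silicomanganese.
min 0.59x1 + 25.83x2 + 1.47x3 s.t.:
  39.3x1 + 0.1x2 + 17x3 ≥ 40.6   (carbon)
  940x2 ≥ 1646   (nickel)
  12x1 + 176x3 ≥ 174   (silicon)
  x1 ≤ 3.4
  x3 ≤ 2.5
  x1, x2, x3 ≥ 0.
The optimal mix uses every input. There the carbon, nickel, silicon constraints are tight.
So pig iron = 0.61923 kg, nickel briquettes = 1.7511 kg, silicomanganese = 0.94642 kg.
Total cost: 0.59·0.61923 + 25.83·1.7511 + 1.47·0.94642 = 46.9875.

€46.99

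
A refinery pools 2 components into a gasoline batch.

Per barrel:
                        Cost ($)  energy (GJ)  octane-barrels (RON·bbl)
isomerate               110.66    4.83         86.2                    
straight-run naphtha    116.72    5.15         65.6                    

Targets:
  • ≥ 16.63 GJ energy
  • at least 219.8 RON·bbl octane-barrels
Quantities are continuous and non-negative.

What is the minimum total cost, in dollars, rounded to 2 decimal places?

Let x1 = barrels of isomerate, x2 = barrels of straight-run naphtha.
min 110.66x1 + 116.72x2 s.t.:
  4.83x1 + 5.15x2 ≥ 16.63   (energy)
  86.2x1 + 65.6x2 ≥ 219.8   (octane-barrels)
  x1, x2 ≥ 0.
Both inputs are positive at the optimum. The energy and octane-barrels requirements are met with equality.
Solving gives x1 = 0.322957, x2 = 2.92624.
Cost = 110.66·0.322957 + 116.72·2.92624 = 377.2892.

$377.29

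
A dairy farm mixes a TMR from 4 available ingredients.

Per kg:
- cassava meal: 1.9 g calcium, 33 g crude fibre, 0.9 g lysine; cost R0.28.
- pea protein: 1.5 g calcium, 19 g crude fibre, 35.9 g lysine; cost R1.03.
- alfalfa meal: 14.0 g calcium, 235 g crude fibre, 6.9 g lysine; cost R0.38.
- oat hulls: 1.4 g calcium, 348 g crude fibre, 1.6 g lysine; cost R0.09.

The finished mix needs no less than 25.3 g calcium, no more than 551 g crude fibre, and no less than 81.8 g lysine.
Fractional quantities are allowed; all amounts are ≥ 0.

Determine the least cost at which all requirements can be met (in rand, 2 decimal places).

R2.64

Set it up as a linear program. Let x1 = kg of cassava meal, x2 = kg of pea protein, x3 = kg of alfalfa meal, x4 = kg of oat hulls.
Minimise 0.28x1 + 1.03x2 + 0.38x3 + 0.09x4 with:
  1.9x1 + 1.5x2 + 14x3 + 1.4x4 ≥ 25.3   (calcium)
  33x1 + 19x2 + 235x3 + 348x4 ≤ 551   (crude fibre)
  0.9x1 + 35.9x2 + 6.9x3 + 1.6x4 ≥ 81.8   (lysine)
  x1, x2, x3, x4 ≥ 0.
At the optimum only pea protein, alfalfa meal are positive (cassava meal, oat hulls = 0). Binding constraints: calcium and lysine.
So pea protein = 1.972 kg, alfalfa meal = 1.596 kg.
Hence cost = 1.03·1.972 + 0.38·1.596 = R2.6376.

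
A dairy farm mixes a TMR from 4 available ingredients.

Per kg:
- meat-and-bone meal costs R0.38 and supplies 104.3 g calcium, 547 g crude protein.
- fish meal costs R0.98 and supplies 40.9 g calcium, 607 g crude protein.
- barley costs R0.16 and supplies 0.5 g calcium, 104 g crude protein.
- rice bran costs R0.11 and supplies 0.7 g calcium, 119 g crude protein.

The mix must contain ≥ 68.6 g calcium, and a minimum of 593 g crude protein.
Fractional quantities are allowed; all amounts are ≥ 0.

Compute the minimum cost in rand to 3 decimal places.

Let x1 = kg of meat-and-bone meal, x2 = kg of fish meal, x3 = kg of barley, x4 = kg of rice bran.
min 0.38x1 + 0.98x2 + 0.16x3 + 0.11x4 with:
  104.3x1 + 40.9x2 + 0.5x3 + 0.7x4 ≥ 68.6   (calcium)
  547x1 + 607x2 + 104x3 + 119x4 ≥ 593   (crude protein)
  x1, x2, x3, x4 ≥ 0.
The minimum-cost mix takes nothing from fish meal, barley, rice bran — only meat-and-bone meal. The crude protein requirement is met with equality.
So meat-and-bone meal = 1.084 kg.
Objective = 0.38·1.084 = 0.41192.

R0.412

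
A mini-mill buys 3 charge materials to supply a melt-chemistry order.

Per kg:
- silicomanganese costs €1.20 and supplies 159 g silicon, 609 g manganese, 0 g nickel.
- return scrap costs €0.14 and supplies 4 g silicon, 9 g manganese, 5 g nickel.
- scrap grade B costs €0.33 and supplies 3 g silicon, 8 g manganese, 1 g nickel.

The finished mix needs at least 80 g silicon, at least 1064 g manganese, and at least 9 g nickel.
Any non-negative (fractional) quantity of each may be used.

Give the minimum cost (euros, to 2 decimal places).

Let x1 = kg of silicomanganese, x2 = kg of return scrap, x3 = kg of scrap grade B.
Minimise 1.2x1 + 0.14x2 + 0.33x3 s.t.:
  159x1 + 4x2 + 3x3 ≥ 80   (silicon)
  609x1 + 9x2 + 8x3 ≥ 1064   (manganese)
  5x2 + 1x3 ≥ 9   (nickel)
  x1, x2, x3 ≥ 0.
The cheapest feasible vertex uses only silicomanganese, return scrap; scrap grade B is not used. There the manganese and nickel constraints are tight.
Solving gives x1 = 1.721, x2 = 1.8.
Total cost: 1.2·1.721 + 0.14·1.8 = 2.3172.

€2.32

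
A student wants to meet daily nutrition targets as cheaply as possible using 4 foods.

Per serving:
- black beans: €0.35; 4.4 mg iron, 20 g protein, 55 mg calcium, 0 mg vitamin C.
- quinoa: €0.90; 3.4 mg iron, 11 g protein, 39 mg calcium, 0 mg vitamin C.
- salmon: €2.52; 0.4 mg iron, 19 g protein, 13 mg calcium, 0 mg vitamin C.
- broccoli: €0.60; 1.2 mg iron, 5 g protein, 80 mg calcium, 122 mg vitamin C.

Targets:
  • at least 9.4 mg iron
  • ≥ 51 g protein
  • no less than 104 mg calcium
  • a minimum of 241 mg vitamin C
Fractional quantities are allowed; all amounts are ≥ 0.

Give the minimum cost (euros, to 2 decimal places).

€1.90

Let x1 = servings of black beans, x2 = servings of quinoa, x3 = servings of salmon, x4 = servings of broccoli.
Minimize 0.35x1 + 0.9x2 + 2.52x3 + 0.6x4 s.t.:
  4.4x1 + 3.4x2 + 0.4x3 + 1.2x4 ≥ 9.4   (iron)
  20x1 + 11x2 + 19x3 + 5x4 ≥ 51   (protein)
  55x1 + 39x2 + 13x3 + 80x4 ≥ 104   (calcium)
  122x4 ≥ 241   (vitamin C)
  x1, x2, x3, x4 ≥ 0.
At the optimum only black beans, broccoli are positive (quinoa, salmon = 0). There the protein and vitamin C constraints are tight.
So black beans = 2.056 servings, broccoli = 1.975 servings.
Hence cost = 0.35·2.056 + 0.6·1.975 = €1.9046.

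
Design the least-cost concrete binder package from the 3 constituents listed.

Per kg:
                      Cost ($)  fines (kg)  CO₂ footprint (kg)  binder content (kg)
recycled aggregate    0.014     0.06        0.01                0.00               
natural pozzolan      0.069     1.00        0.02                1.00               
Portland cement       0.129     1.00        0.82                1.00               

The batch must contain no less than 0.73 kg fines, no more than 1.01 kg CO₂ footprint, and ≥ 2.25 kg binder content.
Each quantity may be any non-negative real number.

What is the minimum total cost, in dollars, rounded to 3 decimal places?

Set it up as a linear program. Let x1 = kg of recycled aggregate, x2 = kg of natural pozzolan, x3 = kg of Portland cement.
Minimize 0.014x1 + 0.069x2 + 0.129x3 subject to:
  0.06x1 + 1x2 + 1x3 ≥ 0.73   (fines)
  0.01x1 + 0.02x2 + 0.82x3 ≤ 1.01   (CO₂ footprint)
  1x2 + 1x3 ≥ 2.25   (binder content)
  x1, x2, x3 ≥ 0.
At the optimum only natural pozzolan is positive (recycled aggregate, Portland cement = 0). There the binder content constraint is tight.
So natural pozzolan = 2.25 kg.
Total cost: 0.069·2.25 = 0.15525.

$0.155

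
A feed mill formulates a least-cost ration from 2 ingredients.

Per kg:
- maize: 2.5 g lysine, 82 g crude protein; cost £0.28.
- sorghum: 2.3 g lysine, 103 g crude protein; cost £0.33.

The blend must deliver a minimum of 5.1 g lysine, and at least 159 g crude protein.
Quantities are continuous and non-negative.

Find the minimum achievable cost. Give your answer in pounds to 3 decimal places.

Treat it as an LP. Let x1 = kg of maize, x2 = kg of sorghum.
Minimise 0.28x1 + 0.33x2 subject to:
  2.5x1 + 2.3x2 ≥ 5.1   (lysine)
  82x1 + 103x2 ≥ 159   (crude protein)
  x1, x2 ≥ 0.
The minimum-cost mix takes nothing from sorghum — only maize. There the lysine constraint is tight.
So maize = 2.04 kg.
Hence cost = 0.28·2.04 = £0.57120.

£0.571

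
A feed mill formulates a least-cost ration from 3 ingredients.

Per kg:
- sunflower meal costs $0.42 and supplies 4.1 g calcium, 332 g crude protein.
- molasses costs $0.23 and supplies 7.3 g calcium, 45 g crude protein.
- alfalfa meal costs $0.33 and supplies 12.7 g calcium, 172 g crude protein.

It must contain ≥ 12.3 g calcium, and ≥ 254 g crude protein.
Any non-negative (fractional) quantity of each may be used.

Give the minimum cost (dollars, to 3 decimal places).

$0.419

Treat it as an LP. Let x1 = kg of sunflower meal, x2 = kg of molasses, x3 = kg of alfalfa meal.
Minimise 0.42x1 + 0.23x2 + 0.33x3 with:
  4.1x1 + 7.3x2 + 12.7x3 ≥ 12.3   (calcium)
  332x1 + 45x2 + 172x3 ≥ 254   (crude protein)
  x1, x2, x3 ≥ 0.
The cheapest feasible vertex uses only sunflower meal, alfalfa meal; molasses is not used. Binding constraints: calcium and crude protein.
That vertex is x1 = 0.3162, x3 = 0.8664.
Cost = 0.42·0.3162 + 0.33·0.8664 = 0.41872.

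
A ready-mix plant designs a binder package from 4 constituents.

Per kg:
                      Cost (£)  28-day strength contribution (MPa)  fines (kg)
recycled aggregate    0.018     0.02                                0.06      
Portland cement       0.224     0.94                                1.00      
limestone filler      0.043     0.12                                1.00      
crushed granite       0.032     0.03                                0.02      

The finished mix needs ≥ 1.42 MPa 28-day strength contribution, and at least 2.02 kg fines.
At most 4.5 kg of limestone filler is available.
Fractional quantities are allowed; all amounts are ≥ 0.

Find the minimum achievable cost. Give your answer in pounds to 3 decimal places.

£0.347

Let x1 = kg of recycled aggregate, x2 = kg of Portland cement, x3 = kg of limestone filler, x4 = kg of crushed granite.
min 0.018x1 + 0.224x2 + 0.043x3 + 0.032x4 subject to:
  0.02x1 + 0.94x2 + 0.12x3 + 0.03x4 ≥ 1.42   (28-day strength contribution)
  0.06x1 + 1x2 + 1x3 + 0.02x4 ≥ 2.02   (fines)
  x3 ≤ 4.5
  x1, x2, x3, x4 ≥ 0.
The optimal basis is {Portland cement, limestone filler}; recycled aggregate, crushed granite drop out. Binding constraints: 28-day strength contribution and fines.
That vertex is x2 = 1.436, x3 = 0.5839.
Cost = 0.224·1.436 + 0.043·0.5839 = 0.34677.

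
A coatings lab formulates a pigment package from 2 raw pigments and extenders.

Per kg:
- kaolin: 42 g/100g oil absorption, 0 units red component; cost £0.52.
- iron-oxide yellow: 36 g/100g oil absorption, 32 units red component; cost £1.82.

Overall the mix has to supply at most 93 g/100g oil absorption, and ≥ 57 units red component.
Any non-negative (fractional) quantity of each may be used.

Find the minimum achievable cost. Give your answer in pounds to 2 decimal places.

£3.24

Let x1 = kg of kaolin, x2 = kg of iron-oxide yellow.
min 0.52x1 + 1.82x2 s.t.:
  42x1 + 36x2 ≤ 93   (oil absorption)
  32x2 ≥ 57   (red component)
  x1, x2 ≥ 0.
The minimum-cost mix takes nothing from kaolin — only iron-oxide yellow. There the red component constraint is tight.
So iron-oxide yellow = 1.781 kg.
Objective = 1.82·1.781 = 3.2414.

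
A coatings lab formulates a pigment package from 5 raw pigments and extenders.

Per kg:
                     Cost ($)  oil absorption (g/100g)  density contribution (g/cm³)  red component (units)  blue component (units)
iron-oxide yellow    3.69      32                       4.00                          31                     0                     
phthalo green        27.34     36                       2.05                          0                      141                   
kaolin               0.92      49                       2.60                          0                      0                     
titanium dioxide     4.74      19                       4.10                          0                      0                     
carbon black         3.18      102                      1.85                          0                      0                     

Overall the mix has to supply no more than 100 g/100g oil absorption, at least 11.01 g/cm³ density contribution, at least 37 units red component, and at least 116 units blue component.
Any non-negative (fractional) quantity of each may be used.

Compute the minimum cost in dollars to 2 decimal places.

Treat it as an LP. Let x1 = kg of iron-oxide yellow, x2 = kg of phthalo green, x3 = kg of kaolin, x4 = kg of titanium dioxide, x5 = kg of carbon black.
min 3.69x1 + 27.34x2 + 0.92x3 + 4.74x4 + 3.18x5 s.t.:
  32x1 + 36x2 + 49x3 + 19x4 + 102x5 ≤ 100   (oil absorption)
  4x1 + 2.05x2 + 2.6x3 + 4.1x4 + 1.85x5 ≥ 11.01   (density contribution)
  31x1 ≥ 37   (red component)
  141x2 ≥ 116   (blue component)
  x1, x2, x3, x4, x5 ≥ 0.
The minimum-cost mix takes nothing from kaolin, carbon black — only iron-oxide yellow, phthalo green, titanium dioxide. Binding constraints: oil absorption, density contribution, blue component.
Solving gives x1 = 2.019, x2 = 0.8227, x4 = 0.3047.
Cost = 3.69·2.019 + 27.34·0.8227 + 4.74·0.3047 = 31.3870.

$31.39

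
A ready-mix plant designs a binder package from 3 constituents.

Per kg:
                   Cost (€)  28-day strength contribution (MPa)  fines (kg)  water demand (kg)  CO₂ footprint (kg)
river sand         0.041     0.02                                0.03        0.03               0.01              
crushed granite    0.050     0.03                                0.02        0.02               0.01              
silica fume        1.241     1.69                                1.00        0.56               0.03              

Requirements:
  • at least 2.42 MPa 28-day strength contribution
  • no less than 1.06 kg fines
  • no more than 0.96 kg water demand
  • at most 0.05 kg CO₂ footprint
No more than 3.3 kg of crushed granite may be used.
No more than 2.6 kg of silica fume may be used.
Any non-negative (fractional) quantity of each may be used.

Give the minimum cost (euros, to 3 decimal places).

€1.777

Let x1 = kg of river sand, x2 = kg of crushed granite, x3 = kg of silica fume.
Minimise 0.041x1 + 0.05x2 + 1.241x3 with:
  0.02x1 + 0.03x2 + 1.69x3 ≥ 2.42   (28-day strength contribution)
  0.03x1 + 0.02x2 + 1x3 ≥ 1.06   (fines)
  0.03x1 + 0.02x2 + 0.56x3 ≤ 0.96   (water demand)
  0.01x1 + 0.01x2 + 0.03x3 ≤ 0.05   (CO₂ footprint)
  x2 ≤ 3.3
  x3 ≤ 2.6
  x1, x2, x3 ≥ 0.
At the optimum only silica fume is positive (river sand, crushed granite = 0). There the 28-day strength contribution constraint is tight.
Optimal quantities: silica fume = 1.432 kg.
Total cost: 1.241·1.432 = 1.77711.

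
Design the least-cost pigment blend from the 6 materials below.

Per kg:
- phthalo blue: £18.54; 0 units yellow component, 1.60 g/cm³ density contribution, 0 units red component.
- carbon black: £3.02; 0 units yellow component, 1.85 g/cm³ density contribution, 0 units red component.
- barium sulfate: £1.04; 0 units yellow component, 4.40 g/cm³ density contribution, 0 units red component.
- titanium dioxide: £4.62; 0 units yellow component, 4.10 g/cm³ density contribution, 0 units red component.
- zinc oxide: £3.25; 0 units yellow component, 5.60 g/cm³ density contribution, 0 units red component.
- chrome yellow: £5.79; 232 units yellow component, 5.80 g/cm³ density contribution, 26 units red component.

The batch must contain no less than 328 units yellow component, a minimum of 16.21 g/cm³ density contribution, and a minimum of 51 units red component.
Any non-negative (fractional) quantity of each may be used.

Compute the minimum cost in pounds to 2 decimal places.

£12.50

Treat it as an LP. Let x1 = kg of phthalo blue, x2 = kg of carbon black, x3 = kg of barium sulfate, x4 = kg of titanium dioxide, x5 = kg of zinc oxide, x6 = kg of chrome yellow.
min 18.54x1 + 3.02x2 + 1.04x3 + 4.62x4 + 3.25x5 + 5.79x6 s.t.:
  232x6 ≥ 328   (yellow component)
  1.6x1 + 1.85x2 + 4.4x3 + 4.1x4 + 5.6x5 + 5.8x6 ≥ 16.21   (density contribution)
  26x6 ≥ 51   (red component)
  x1, x2, x3, x4, x5, x6 ≥ 0.
The optimal basis is {barium sulfate, chrome yellow}; phthalo blue, carbon black, titanium dioxide, zinc oxide drop out. Binding constraints: density contribution and red component.
Solving gives x3 = 1.098, x6 = 1.962.
Total cost: 1.04·1.098 + 5.79·1.962 = 12.5019.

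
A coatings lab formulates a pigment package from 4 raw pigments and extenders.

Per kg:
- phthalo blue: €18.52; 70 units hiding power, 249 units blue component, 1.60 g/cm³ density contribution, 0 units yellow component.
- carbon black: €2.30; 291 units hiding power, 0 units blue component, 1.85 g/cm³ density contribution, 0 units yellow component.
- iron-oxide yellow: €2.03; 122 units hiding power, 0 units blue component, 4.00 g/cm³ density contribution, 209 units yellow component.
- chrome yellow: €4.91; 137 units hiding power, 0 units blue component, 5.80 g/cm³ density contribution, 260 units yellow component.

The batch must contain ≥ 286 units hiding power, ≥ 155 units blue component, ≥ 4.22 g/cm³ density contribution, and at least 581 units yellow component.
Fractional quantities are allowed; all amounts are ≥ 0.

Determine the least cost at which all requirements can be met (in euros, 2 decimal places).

€17.17

Treat it as an LP. Let x1 = kg of phthalo blue, x2 = kg of carbon black, x3 = kg of iron-oxide yellow, x4 = kg of chrome yellow.
Minimise 18.52x1 + 2.3x2 + 2.03x3 + 4.91x4 s.t.:
  70x1 + 291x2 + 122x3 + 137x4 ≥ 286   (hiding power)
  249x1 ≥ 155   (blue component)
  1.6x1 + 1.85x2 + 4x3 + 5.8x4 ≥ 4.22   (density contribution)
  209x3 + 260x4 ≥ 581   (yellow component)
  x1, x2, x3, x4 ≥ 0.
The optimal basis is {phthalo blue, iron-oxide yellow}; carbon black, chrome yellow drop out. The blue component and yellow component requirements are met with equality.
So phthalo blue = 0.6225 kg, iron-oxide yellow = 2.78 kg.
Objective = 18.52·0.6225 + 2.03·2.78 = 17.1721.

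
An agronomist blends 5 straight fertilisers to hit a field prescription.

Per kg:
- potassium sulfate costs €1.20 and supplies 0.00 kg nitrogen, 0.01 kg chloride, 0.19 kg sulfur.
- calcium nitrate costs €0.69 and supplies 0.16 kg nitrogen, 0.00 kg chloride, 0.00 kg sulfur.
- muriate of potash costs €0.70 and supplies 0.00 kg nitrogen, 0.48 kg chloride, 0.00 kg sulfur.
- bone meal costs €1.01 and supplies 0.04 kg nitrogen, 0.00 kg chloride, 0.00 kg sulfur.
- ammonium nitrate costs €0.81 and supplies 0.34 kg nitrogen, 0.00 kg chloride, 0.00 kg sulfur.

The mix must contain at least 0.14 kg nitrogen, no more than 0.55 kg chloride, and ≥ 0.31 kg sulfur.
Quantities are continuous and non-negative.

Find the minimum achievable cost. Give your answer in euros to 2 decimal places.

Treat it as an LP. Let x1 = kg of potassium sulfate, x2 = kg of calcium nitrate, x3 = kg of muriate of potash, x4 = kg of bone meal, x5 = kg of ammonium nitrate.
Minimise 1.2x1 + 0.69x2 + 0.7x3 + 1.01x4 + 0.81x5 subject to:
  0.16x2 + 0.04x4 + 0.34x5 ≥ 0.14   (nitrogen)
  0.01x1 + 0.48x3 ≤ 0.55   (chloride)
  0.19x1 ≥ 0.31   (sulfur)
  x1, x2, x3, x4, x5 ≥ 0.
The minimum-cost mix takes nothing from calcium nitrate, muriate of potash, bone meal — only potassium sulfate, ammonium nitrate. There the nitrogen and sulfur constraints are tight.
Solving gives x1 = 1.632, x5 = 0.4118.
Cost = 1.2·1.632 + 0.81·0.4118 = 2.2920.

€2.29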